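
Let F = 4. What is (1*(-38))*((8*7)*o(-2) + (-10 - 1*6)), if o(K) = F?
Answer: -7904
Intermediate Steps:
o(K) = 4
(1*(-38))*((8*7)*o(-2) + (-10 - 1*6)) = (1*(-38))*((8*7)*4 + (-10 - 1*6)) = -38*(56*4 + (-10 - 6)) = -38*(224 - 16) = -38*208 = -7904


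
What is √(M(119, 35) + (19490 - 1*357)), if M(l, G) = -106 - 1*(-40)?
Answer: √19067 ≈ 138.08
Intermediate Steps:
M(l, G) = -66 (M(l, G) = -106 + 40 = -66)
√(M(119, 35) + (19490 - 1*357)) = √(-66 + (19490 - 1*357)) = √(-66 + (19490 - 357)) = √(-66 + 19133) = √19067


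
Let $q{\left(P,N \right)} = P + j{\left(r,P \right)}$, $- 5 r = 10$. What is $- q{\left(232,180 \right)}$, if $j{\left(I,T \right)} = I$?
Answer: $-230$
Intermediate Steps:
$r = -2$ ($r = \left(- \frac{1}{5}\right) 10 = -2$)
$q{\left(P,N \right)} = -2 + P$ ($q{\left(P,N \right)} = P - 2 = -2 + P$)
$- q{\left(232,180 \right)} = - (-2 + 232) = \left(-1\right) 230 = -230$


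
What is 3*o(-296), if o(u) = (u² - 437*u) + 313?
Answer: 651843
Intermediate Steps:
o(u) = 313 + u² - 437*u
3*o(-296) = 3*(313 + (-296)² - 437*(-296)) = 3*(313 + 87616 + 129352) = 3*217281 = 651843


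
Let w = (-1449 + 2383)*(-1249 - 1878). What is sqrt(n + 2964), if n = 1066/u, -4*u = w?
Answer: 2*sqrt(1580185038576118)/1460309 ≈ 54.443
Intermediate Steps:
w = -2920618 (w = 934*(-3127) = -2920618)
u = 1460309/2 (u = -1/4*(-2920618) = 1460309/2 ≈ 7.3015e+5)
n = 2132/1460309 (n = 1066/(1460309/2) = 1066*(2/1460309) = 2132/1460309 ≈ 0.0014600)
sqrt(n + 2964) = sqrt(2132/1460309 + 2964) = sqrt(4328358008/1460309) = 2*sqrt(1580185038576118)/1460309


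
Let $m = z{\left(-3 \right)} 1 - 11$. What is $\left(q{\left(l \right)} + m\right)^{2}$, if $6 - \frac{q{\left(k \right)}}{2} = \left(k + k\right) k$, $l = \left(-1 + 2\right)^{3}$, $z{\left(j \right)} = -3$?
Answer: $36$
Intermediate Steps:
$l = 1$ ($l = 1^{3} = 1$)
$q{\left(k \right)} = 12 - 4 k^{2}$ ($q{\left(k \right)} = 12 - 2 \left(k + k\right) k = 12 - 2 \cdot 2 k k = 12 - 2 \cdot 2 k^{2} = 12 - 4 k^{2}$)
$m = -14$ ($m = \left(-3\right) 1 - 11 = -3 - 11 = -14$)
$\left(q{\left(l \right)} + m\right)^{2} = \left(\left(12 - 4 \cdot 1^{2}\right) - 14\right)^{2} = \left(\left(12 - 4\right) - 14\right)^{2} = \left(8 - 14\right)^{2} = \left(-6\right)^{2} = 36$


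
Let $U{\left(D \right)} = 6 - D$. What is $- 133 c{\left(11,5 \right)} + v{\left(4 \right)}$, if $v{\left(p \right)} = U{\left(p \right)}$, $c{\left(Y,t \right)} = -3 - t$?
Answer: $1066$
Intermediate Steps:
$v{\left(p \right)} = 6 - p$
$- 133 c{\left(11,5 \right)} + v{\left(4 \right)} = - 133 \left(-3 - 5\right) + \left(6 - 4\right) = \left(-133\right) \left(-8\right) + 2 = 1064 + 2 = 1066$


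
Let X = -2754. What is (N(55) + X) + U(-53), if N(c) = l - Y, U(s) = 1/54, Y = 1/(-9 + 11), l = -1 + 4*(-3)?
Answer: -74722/27 ≈ -2767.5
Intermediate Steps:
l = -13 (l = -1 - 12 = -13)
Y = 1/2 ≈ 0.50000
U(s) = 1/54
N(c) = -27/2 (N(c) = -13 - 1*1/2 = -13 - 1/2 = -27/2)
(N(55) + X) + U(-53) = (-27/2 - 2754) + 1/54 = -5535/2 + 1/54 = -74722/27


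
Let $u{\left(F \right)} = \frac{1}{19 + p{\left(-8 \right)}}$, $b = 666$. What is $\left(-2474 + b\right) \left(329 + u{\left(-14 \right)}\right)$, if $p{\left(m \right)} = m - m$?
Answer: $- \frac{11303616}{19} \approx -5.9493 \cdot 10^{5}$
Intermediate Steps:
$p{\left(m \right)} = 0$
$u{\left(F \right)} = \frac{1}{19}$ ($u{\left(F \right)} = \frac{1}{19 + 0} = \frac{1}{19}$)
$\left(-2474 + b\right) \left(329 + u{\left(-14 \right)}\right) = \left(-2474 + 666\right) \left(329 + \frac{1}{19}\right) = \left(-1808\right) \frac{6252}{19} = - \frac{11303616}{19}$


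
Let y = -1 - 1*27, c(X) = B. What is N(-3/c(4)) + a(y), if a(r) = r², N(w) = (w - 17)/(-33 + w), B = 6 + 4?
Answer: 261245/333 ≈ 784.52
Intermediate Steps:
B = 10
c(X) = 10
N(w) = (-17 + w)/(-33 + w)
y = -28 (y = -1 - 27 = -28)
N(-3/c(4)) + a(y) = (-17 - 3/10)/(-33 - 3/10) + (-28)² = (-17 + (⅒)*(-3))/(-33 + (⅒)*(-3)) + 784 = (-17 - 3/10)/(-33 - 3/10) + 784 = -173/10/(-333/10) + 784 = -10/333*(-173/10) + 784 = 173/333 + 784 = 261245/333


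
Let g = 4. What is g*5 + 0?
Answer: 20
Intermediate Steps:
g*5 + 0 = 4*5 + 0 = 20 + 0 = 20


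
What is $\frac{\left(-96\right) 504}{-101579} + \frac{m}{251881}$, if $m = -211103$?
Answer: $- \frac{9256621333}{25585820099} \approx -0.36179$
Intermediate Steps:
$\frac{\left(-96\right) 504}{-101579} + \frac{m}{251881} = \frac{\left(-96\right) 504}{-101579} - \frac{211103}{251881} = \left(-48384\right) \left(- \frac{1}{101579}\right) - \frac{211103}{251881} = \frac{48384}{101579} - \frac{211103}{251881} = - \frac{9256621333}{25585820099}$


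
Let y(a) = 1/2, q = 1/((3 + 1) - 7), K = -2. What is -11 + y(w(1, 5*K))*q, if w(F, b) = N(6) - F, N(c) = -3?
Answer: -67/6 ≈ -11.167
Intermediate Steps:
q = -⅓ (q = 1/(4 - 7) = 1/(-3) = -⅓ ≈ -0.33333)
w(F, b) = -3 - F
y(a) = ½
-11 + y(w(1, 5*K))*q = -11 + (½)*(-⅓) = -11 - ⅙ = -67/6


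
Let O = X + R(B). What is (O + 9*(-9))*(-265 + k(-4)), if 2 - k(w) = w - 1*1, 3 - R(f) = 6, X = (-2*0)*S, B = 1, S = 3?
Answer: 21672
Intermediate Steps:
X = 0 (X = -2*0*3 = 0*3 = 0)
R(f) = -3 (R(f) = 3 - 1*6 = 3 - 6 = -3)
k(w) = 3 - w (k(w) = 2 - (w - 1*1) = 2 - (w - 1) = 2 - (-1 + w) = 2 + (1 - w) = 3 - w)
O = -3 (O = 0 - 3 = -3)
(O + 9*(-9))*(-265 + k(-4)) = (-3 + 9*(-9))*(-265 + (3 - 1*(-4))) = (-3 - 81)*(-265 + (3 + 4)) = -84*(-265 + 7) = -84*(-258) = 21672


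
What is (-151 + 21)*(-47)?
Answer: 6110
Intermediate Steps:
(-151 + 21)*(-47) = -130*(-47) = 6110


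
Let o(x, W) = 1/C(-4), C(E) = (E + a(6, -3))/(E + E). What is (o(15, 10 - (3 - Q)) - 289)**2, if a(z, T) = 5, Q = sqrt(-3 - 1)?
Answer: 88209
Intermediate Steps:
Q = 2*I (Q = sqrt(-4) = 2*I ≈ 2.0*I)
C(E) = (5 + E)/(2*E) (C(E) = (E + 5)/(E + E) = (5 + E)/((2*E)) = (5 + E)*(1/(2*E)) = (5 + E)/(2*E))
o(x, W) = -8 (o(x, W) = 1/((1/2)*(5 - 4)/(-4)) = 1/((1/2)*(-1/4)*1) = 1/(-1/8) = -8)
(o(15, 10 - (3 - Q)) - 289)**2 = (-8 - 289)**2 = (-297)**2 = 88209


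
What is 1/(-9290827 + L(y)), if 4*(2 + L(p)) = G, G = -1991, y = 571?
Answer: -4/37165307 ≈ -1.0763e-7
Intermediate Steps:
L(p) = -1999/4 (L(p) = -2 + (¼)*(-1991) = -2 - 1991/4 = -1999/4)
1/(-9290827 + L(y)) = 1/(-9290827 - 1999/4) = 1/(-37165307/4) = -4/37165307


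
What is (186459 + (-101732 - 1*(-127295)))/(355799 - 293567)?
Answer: 35337/10372 ≈ 3.4070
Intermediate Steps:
(186459 + (-101732 - 1*(-127295)))/(355799 - 293567) = (186459 + (-101732 + 127295))/62232 = (186459 + 25563)*(1/62232) = 212022*(1/62232) = 35337/10372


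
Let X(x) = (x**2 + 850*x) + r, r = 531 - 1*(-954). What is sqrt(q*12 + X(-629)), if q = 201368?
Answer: 14*sqrt(11627) ≈ 1509.6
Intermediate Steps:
r = 1485 (r = 531 + 954 = 1485)
X(x) = 1485 + x**2 + 850*x (X(x) = (x**2 + 850*x) + 1485 = 1485 + x**2 + 850*x)
sqrt(q*12 + X(-629)) = sqrt(201368*12 + (1485 + (-629)**2 + 850*(-629))) = sqrt(2416416 + (1485 + 395641 - 534650)) = sqrt(2416416 - 137524) = sqrt(2278892) = 14*sqrt(11627)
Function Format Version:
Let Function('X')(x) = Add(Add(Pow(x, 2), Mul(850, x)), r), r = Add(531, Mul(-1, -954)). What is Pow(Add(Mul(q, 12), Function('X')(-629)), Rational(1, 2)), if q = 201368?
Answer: Mul(14, Pow(11627, Rational(1, 2))) ≈ 1509.6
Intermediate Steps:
r = 1485 (r = Add(531, 954) = 1485)
Function('X')(x) = Add(1485, Pow(x, 2), Mul(850, x)) (Function('X')(x) = Add(Add(Pow(x, 2), Mul(850, x)), 1485) = Add(1485, Pow(x, 2), Mul(850, x)))
Pow(Add(Mul(q, 12), Function('X')(-629)), Rational(1, 2)) = Pow(Add(Mul(201368, 12), Add(1485, Pow(-629, 2), Mul(850, -629))), Rational(1, 2)) = Pow(Add(2416416, Add(1485, 395641, -534650)), Rational(1, 2)) = Pow(Add(2416416, -137524), Rational(1, 2)) = Pow(2278892, Rational(1, 2)) = Mul(14, Pow(11627, Rational(1, 2)))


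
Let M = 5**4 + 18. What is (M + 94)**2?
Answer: 543169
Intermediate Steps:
M = 643 (M = 625 + 18 = 643)
(M + 94)**2 = (643 + 94)**2 = 737**2 = 543169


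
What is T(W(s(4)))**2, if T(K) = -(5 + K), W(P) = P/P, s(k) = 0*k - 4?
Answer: 36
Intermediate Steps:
s(k) = -4 (s(k) = 0 - 4 = -4)
W(P) = 1
T(K) = -5 - K
T(W(s(4)))**2 = (-5 - 1*1)**2 = (-5 - 1)**2 = (-6)**2 = 36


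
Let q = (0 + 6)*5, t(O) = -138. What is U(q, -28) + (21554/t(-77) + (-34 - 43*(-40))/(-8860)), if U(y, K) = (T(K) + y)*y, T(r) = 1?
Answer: 236472823/305670 ≈ 773.62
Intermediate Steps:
q = 30 (q = 6*5 = 30)
U(y, K) = y*(1 + y) (U(y, K) = (1 + y)*y = y*(1 + y))
U(q, -28) + (21554/t(-77) + (-34 - 43*(-40))/(-8860)) = 30*(1 + 30) + (21554/(-138) + (-34 - 43*(-40))/(-8860)) = 30*31 + (21554*(-1/138) + (-34 + 1720)*(-1/8860)) = 930 + (-10777/69 + 1686*(-1/8860)) = 930 + (-10777/69 - 843/4430) = 930 - 47800277/305670 = 236472823/305670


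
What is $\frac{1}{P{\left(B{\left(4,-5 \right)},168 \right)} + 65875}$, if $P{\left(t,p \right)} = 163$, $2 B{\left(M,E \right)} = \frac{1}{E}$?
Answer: $\frac{1}{66038} \approx 1.5143 \cdot 10^{-5}$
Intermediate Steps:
$B{\left(M,E \right)} = \frac{1}{2 E}$
$\frac{1}{P{\left(B{\left(4,-5 \right)},168 \right)} + 65875} = \frac{1}{163 + 65875} = \frac{1}{66038}$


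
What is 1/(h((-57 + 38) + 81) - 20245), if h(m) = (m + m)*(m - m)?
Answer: -1/20245 ≈ -4.9395e-5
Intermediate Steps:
h(m) = 0 (h(m) = (2*m)*0 = 0)
1/(h((-57 + 38) + 81) - 20245) = 1/(0 - 20245) = 1/(-20245) = -1/20245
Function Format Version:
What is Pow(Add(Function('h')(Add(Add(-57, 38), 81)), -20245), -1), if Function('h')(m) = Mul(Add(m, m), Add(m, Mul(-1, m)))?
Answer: Rational(-1, 20245) ≈ -4.9395e-5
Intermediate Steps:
Function('h')(m) = 0 (Function('h')(m) = Mul(Mul(2, m), 0) = 0)
Pow(Add(Function('h')(Add(Add(-57, 38), 81)), -20245), -1) = Pow(Add(0, -20245), -1) = Pow(-20245, -1) = Rational(-1, 20245)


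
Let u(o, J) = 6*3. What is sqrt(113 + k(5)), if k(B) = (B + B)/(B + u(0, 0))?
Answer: sqrt(60007)/23 ≈ 10.651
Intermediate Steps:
u(o, J) = 18
k(B) = 2*B/(18 + B) (k(B) = (B + B)/(B + 18) = (2*B)/(18 + B) = 2*B/(18 + B))
sqrt(113 + k(5)) = sqrt(113 + 2*5/(18 + 5)) = sqrt(113 + 2*5/23) = sqrt(113 + 2*5*(1/23)) = sqrt(113 + 10/23) = sqrt(2609/23) = sqrt(60007)/23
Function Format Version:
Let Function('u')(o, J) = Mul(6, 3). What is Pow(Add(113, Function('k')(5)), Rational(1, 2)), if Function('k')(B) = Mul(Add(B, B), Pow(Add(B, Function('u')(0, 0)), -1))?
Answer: Mul(Rational(1, 23), Pow(60007, Rational(1, 2))) ≈ 10.651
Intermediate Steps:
Function('u')(o, J) = 18
Function('k')(B) = Mul(2, B, Pow(Add(18, B), -1)) (Function('k')(B) = Mul(Add(B, B), Pow(Add(B, 18), -1)) = Mul(Mul(2, B), Pow(Add(18, B), -1)) = Mul(2, B, Pow(Add(18, B), -1)))
Pow(Add(113, Function('k')(5)), Rational(1, 2)) = Pow(Add(113, Mul(2, 5, Pow(Add(18, 5), -1))), Rational(1, 2)) = Pow(Add(113, Mul(2, 5, Pow(23, -1))), Rational(1, 2)) = Pow(Add(113, Mul(2, 5, Rational(1, 23))), Rational(1, 2)) = Pow(Add(113, Rational(10, 23)), Rational(1, 2)) = Pow(Rational(2609, 23), Rational(1, 2)) = Mul(Rational(1, 23), Pow(60007, Rational(1, 2)))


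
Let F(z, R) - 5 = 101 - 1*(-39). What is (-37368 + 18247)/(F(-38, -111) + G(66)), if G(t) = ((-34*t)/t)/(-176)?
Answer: -1682648/12777 ≈ -131.69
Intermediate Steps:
F(z, R) = 145 (F(z, R) = 5 + (101 - 1*(-39)) = 5 + (101 + 39) = 5 + 140 = 145)
G(t) = 17/88 (G(t) = -34*(-1/176) = 17/88)
(-37368 + 18247)/(F(-38, -111) + G(66)) = (-37368 + 18247)/(145 + 17/88) = -19121/12777/88 = -19121*88/12777 = -1682648/12777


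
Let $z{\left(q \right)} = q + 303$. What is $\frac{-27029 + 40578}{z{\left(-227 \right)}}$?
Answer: $\frac{13549}{76} \approx 178.28$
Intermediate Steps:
$z{\left(q \right)} = 303 + q$
$\frac{-27029 + 40578}{z{\left(-227 \right)}} = \frac{-27029 + 40578}{303 - 227} = \frac{13549}{76}$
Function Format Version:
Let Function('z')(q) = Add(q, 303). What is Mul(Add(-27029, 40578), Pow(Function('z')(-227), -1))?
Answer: Rational(13549, 76) ≈ 178.28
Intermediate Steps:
Function('z')(q) = Add(303, q)
Mul(Add(-27029, 40578), Pow(Function('z')(-227), -1)) = Mul(Add(-27029, 40578), Pow(Add(303, -227), -1)) = Mul(13549, Pow(76, -1)) = Mul(13549, Rational(1, 76)) = Rational(13549, 76)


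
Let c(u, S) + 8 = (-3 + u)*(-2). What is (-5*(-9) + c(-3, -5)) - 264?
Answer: -215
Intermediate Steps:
c(u, S) = -2 - 2*u (c(u, S) = -8 + (-3 + u)*(-2) = -8 + (6 - 2*u) = -2 - 2*u)
(-5*(-9) + c(-3, -5)) - 264 = (-5*(-9) + (-2 - 2*(-3))) - 264 = (45 + (-2 + 6)) - 264 = (45 + 4) - 264 = 49 - 264 = -215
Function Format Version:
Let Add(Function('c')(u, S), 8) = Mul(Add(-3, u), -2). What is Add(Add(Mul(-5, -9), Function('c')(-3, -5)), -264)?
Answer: -215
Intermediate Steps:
Function('c')(u, S) = Add(-2, Mul(-2, u)) (Function('c')(u, S) = Add(-8, Mul(Add(-3, u), -2)) = Add(-8, Add(6, Mul(-2, u))) = Add(-2, Mul(-2, u)))
Add(Add(Mul(-5, -9), Function('c')(-3, -5)), -264) = Add(Add(Mul(-5, -9), Add(-2, Mul(-2, -3))), -264) = Add(Add(45, Add(-2, 6)), -264) = Add(Add(45, 4), -264) = Add(49, -264) = -215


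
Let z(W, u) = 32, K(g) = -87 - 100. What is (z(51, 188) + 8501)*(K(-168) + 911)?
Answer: 6177892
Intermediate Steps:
K(g) = -187
(z(51, 188) + 8501)*(K(-168) + 911) = (32 + 8501)*(-187 + 911) = 8533*724 = 6177892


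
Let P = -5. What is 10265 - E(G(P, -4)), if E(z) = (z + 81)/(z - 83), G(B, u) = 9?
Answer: 379850/37 ≈ 10266.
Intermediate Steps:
E(z) = (81 + z)/(-83 + z)
10265 - E(G(P, -4)) = 10265 - (81 + 9)/(-83 + 9) = 10265 - 90/(-74) = 10265 - (-1)*90/74 = 10265 - 1*(-45/37) = 10265 + 45/37 = 379850/37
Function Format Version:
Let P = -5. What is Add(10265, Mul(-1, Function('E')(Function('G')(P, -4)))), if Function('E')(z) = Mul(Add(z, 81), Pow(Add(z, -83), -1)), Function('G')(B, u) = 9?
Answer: Rational(379850, 37) ≈ 10266.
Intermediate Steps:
Function('E')(z) = Mul(Pow(Add(-83, z), -1), Add(81, z)) (Function('E')(z) = Mul(Add(81, z), Pow(Add(-83, z), -1)) = Mul(Pow(Add(-83, z), -1), Add(81, z)))
Add(10265, Mul(-1, Function('E')(Function('G')(P, -4)))) = Add(10265, Mul(-1, Mul(Pow(Add(-83, 9), -1), Add(81, 9)))) = Add(10265, Mul(-1, Mul(Pow(-74, -1), 90))) = Add(10265, Mul(-1, Mul(Rational(-1, 74), 90))) = Add(10265, Mul(-1, Rational(-45, 37))) = Add(10265, Rational(45, 37)) = Rational(379850, 37)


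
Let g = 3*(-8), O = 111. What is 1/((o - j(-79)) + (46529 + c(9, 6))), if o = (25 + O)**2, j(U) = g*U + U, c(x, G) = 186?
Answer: 1/63394 ≈ 1.5774e-5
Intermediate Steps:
g = -24
j(U) = -23*U (j(U) = -24*U + U = -23*U)
o = 18496 (o = (25 + 111)**2 = 136**2 = 18496)
1/((o - j(-79)) + (46529 + c(9, 6))) = 1/((18496 - (-23)*(-79)) + (46529 + 186)) = 1/((18496 - 1*1817) + 46715) = 1/((18496 - 1817) + 46715) = 1/(16679 + 46715) = 1/63394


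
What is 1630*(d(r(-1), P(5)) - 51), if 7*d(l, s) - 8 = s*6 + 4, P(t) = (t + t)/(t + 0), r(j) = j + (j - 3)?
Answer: -542790/7 ≈ -77541.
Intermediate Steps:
r(j) = -3 + 2*j (r(j) = j + (-3 + j) = -3 + 2*j)
P(t) = 2 (P(t) = (2*t)/t = 2)
d(l, s) = 12/7 + 6*s/7 (d(l, s) = 8/7 + (s*6 + 4)/7 = 8/7 + (6*s + 4)/7 = 8/7 + (4 + 6*s)/7 = 8/7 + (4/7 + 6*s/7) = 12/7 + 6*s/7)
1630*(d(r(-1), P(5)) - 51) = 1630*((12/7 + (6/7)*2) - 51) = 1630*((12/7 + 12/7) - 51) = 1630*(24/7 - 51) = 1630*(-333/7) = -542790/7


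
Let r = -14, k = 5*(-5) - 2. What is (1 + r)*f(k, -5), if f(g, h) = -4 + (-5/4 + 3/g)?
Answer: 2509/36 ≈ 69.694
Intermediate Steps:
k = -27 (k = -25 - 2 = -27)
f(g, h) = -21/4 + 3/g (f(g, h) = -4 + (-5*1/4 + 3/g) = -4 + (-5/4 + 3/g) = -21/4 + 3/g)
(1 + r)*f(k, -5) = (1 - 14)*(-21/4 + 3/(-27)) = -13*(-21/4 + 3*(-1/27)) = -13*(-21/4 - 1/9) = -13*(-193/36) = 2509/36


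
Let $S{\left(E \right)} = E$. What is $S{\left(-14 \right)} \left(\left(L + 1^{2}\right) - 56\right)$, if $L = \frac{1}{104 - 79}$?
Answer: $\frac{19236}{25} \approx 769.44$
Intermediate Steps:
$L = \frac{1}{25} \approx 0.04$
$S{\left(-14 \right)} \left(\left(L + 1^{2}\right) - 56\right) = - 14 \left(\left(\frac{1}{25} + 1^{2}\right) - 56\right) = - 14 \left(\left(\frac{1}{25} + 1\right) - 56\right) = - 14 \left(\frac{26}{25} - 56\right) = \left(-14\right) \left(- \frac{1374}{25}\right) = \frac{19236}{25}$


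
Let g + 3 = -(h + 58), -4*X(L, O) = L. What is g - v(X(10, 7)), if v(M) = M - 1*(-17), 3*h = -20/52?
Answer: -5879/78 ≈ -75.372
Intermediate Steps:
X(L, O) = -L/4
h = -5/39 (h = (-20/52)/3 = (-20*1/52)/3 = (⅓)*(-5/13) = -5/39 ≈ -0.12821)
v(M) = 17 + M (v(M) = M + 17 = 17 + M)
g = -2374/39 (g = -3 - (-5/39 + 58) = -3 - 1*2257/39 = -3 - 2257/39 = -2374/39 ≈ -60.872)
g - v(X(10, 7)) = -2374/39 - (17 - ¼*10) = -2374/39 - (17 - 5/2) = -2374/39 - 1*29/2 = -2374/39 - 29/2 = -5879/78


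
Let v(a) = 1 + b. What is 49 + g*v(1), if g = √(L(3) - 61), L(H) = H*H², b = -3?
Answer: 49 - 2*I*√34 ≈ 49.0 - 11.662*I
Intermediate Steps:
v(a) = -2 (v(a) = 1 - 3 = -2)
L(H) = H³
g = I*√34 (g = √(3³ - 61) = √(27 - 61) = √(-34) = I*√34 ≈ 5.8309*I)
49 + g*v(1) = 49 + (I*√34)*(-2) = 49 - 2*I*√34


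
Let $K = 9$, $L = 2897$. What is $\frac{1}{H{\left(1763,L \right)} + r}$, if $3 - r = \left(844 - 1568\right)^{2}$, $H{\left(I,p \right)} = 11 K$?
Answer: $- \frac{1}{524074} \approx -1.9081 \cdot 10^{-6}$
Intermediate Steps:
$H{\left(I,p \right)} = 99$ ($H{\left(I,p \right)} = 11 \cdot 9 = 99$)
$r = -524173$ ($r = 3 - \left(844 - 1568\right)^{2} = 3 - \left(-724\right)^{2} = 3 - 524176 = -524173$)
$\frac{1}{H{\left(1763,L \right)} + r} = \frac{1}{99 - 524173} = \frac{1}{-524074} = - \frac{1}{524074}$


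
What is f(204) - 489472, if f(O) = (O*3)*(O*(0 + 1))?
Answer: -364624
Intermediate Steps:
f(O) = 3*O² (f(O) = (3*O)*(O*1) = (3*O)*O = 3*O²)
f(204) - 489472 = 3*204² - 489472 = 3*41616 - 489472 = 124848 - 489472 = -364624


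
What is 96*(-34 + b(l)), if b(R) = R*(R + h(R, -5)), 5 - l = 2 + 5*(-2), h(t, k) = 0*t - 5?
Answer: 6720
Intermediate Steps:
h(t, k) = -5 (h(t, k) = 0 - 5 = -5)
l = 13 (l = 5 - (2 + 5*(-2)) = 5 - (2 - 10) = 5 - 1*(-8) = 5 + 8 = 13)
b(R) = R*(-5 + R) (b(R) = R*(R - 5) = R*(-5 + R))
96*(-34 + b(l)) = 96*(-34 + 13*(-5 + 13)) = 96*(-34 + 13*8) = 96*(-34 + 104) = 96*70 = 6720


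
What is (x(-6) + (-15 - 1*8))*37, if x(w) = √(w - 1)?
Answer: -851 + 37*I*√7 ≈ -851.0 + 97.893*I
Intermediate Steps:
x(w) = √(-1 + w)
(x(-6) + (-15 - 1*8))*37 = (√(-1 - 6) + (-15 - 1*8))*37 = (√(-7) + (-15 - 8))*37 = (I*√7 - 23)*37 = (-23 + I*√7)*37 = -851 + 37*I*√7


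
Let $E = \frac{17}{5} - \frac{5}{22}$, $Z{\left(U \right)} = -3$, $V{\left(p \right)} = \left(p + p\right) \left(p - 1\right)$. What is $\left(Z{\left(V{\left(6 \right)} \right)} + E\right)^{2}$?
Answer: $\frac{361}{12100} \approx 0.029835$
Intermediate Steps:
$V{\left(p \right)} = 2 p \left(-1 + p\right)$
$E = \frac{349}{110}$ ($E = 17 \cdot \frac{1}{5} - \frac{5}{22} = \frac{17}{5} - \frac{5}{22} = \frac{349}{110} \approx 3.1727$)
$\left(Z{\left(V{\left(6 \right)} \right)} + E\right)^{2} = \left(-3 + \frac{349}{110}\right)^{2} = \left(\frac{19}{110}\right)^{2} = \frac{361}{12100}$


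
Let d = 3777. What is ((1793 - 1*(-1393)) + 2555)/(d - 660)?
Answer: 5741/3117 ≈ 1.8418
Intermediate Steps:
((1793 - 1*(-1393)) + 2555)/(d - 660) = ((1793 - 1*(-1393)) + 2555)/(3777 - 660) = ((1793 + 1393) + 2555)/3117 = (3186 + 2555)*(1/3117) = 5741*(1/3117) = 5741/3117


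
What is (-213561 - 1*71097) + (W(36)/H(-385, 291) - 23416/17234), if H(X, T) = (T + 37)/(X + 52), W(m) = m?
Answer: -201164420057/706594 ≈ -2.8470e+5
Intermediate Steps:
H(X, T) = (37 + T)/(52 + X)
(-213561 - 1*71097) + (W(36)/H(-385, 291) - 23416/17234) = (-213561 - 1*71097) + (36/(((37 + 291)/(52 - 385))) - 23416/17234) = (-213561 - 71097) + (36/((328/(-333))) - 23416*1/17234) = -284658 + (36/((-1/333*328)) - 11708/8617) = -284658 + (36/(-328/333) - 11708/8617) = -284658 + (36*(-333/328) - 11708/8617) = -284658 + (-2997/82 - 11708/8617) = -284658 - 26785205/706594 = -201164420057/706594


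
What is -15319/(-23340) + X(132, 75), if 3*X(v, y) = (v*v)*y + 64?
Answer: 10167417239/23340 ≈ 4.3562e+5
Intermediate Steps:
X(v, y) = 64/3 + y*v²/3 (X(v, y) = ((v*v)*y + 64)/3 = (v²*y + 64)/3 = (y*v² + 64)/3 = (64 + y*v²)/3 = 64/3 + y*v²/3)
-15319/(-23340) + X(132, 75) = -15319/(-23340) + (64/3 + (⅓)*75*132²) = -15319*(-1/23340) + (64/3 + (⅓)*75*17424) = 15319/23340 + (64/3 + 435600) = 15319/23340 + 1306864/3 = 10167417239/23340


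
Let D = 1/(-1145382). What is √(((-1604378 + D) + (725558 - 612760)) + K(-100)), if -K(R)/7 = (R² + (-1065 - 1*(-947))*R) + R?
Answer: I*√2156081290258720902/1145382 ≈ 1282.0*I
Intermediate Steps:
D = -1/1145382 ≈ -8.7307e-7
K(R) = -7*R² + 819*R (K(R) = -7*((R² + (-1065 - 1*(-947))*R) + R) = -7*((R² + (-1065 + 947)*R) + R) = -7*((R² - 118*R) + R) = -7*(R² - 117*R) = -7*R² + 819*R)
√(((-1604378 + D) + (725558 - 612760)) + K(-100)) = √(((-1604378 - 1/1145382) + (725558 - 612760)) + 7*(-100)*(117 - 1*(-100))) = √((-1837625682397/1145382 + 112798) + 7*(-100)*(117 + 100)) = √(-1708428883561/1145382 + 7*(-100)*217) = √(-1708428883561/1145382 - 151900) = √(-1882412409361/1145382) = I*√2156081290258720902/1145382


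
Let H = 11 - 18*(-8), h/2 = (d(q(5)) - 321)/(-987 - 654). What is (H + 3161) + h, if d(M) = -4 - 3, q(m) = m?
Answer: 5442212/1641 ≈ 3316.4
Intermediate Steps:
d(M) = -7
h = 656/1641 (h = 2*((-7 - 321)/(-987 - 654)) = 2*(-328/(-1641)) = 2*(-328*(-1/1641)) = 2*(328/1641) = 656/1641 ≈ 0.39976)
H = 155 (H = 11 + 144 = 155)
(H + 3161) + h = (155 + 3161) + 656/1641 = 3316 + 656/1641 = 5442212/1641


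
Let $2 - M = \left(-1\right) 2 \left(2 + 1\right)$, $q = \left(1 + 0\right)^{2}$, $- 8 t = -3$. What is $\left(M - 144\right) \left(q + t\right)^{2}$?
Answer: $- \frac{2057}{8} \approx -257.13$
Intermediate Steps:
$t = \frac{3}{8}$ ($t = \left(- \frac{1}{8}\right) \left(-3\right) = \frac{3}{8} \approx 0.375$)
$q = 1$ ($q = 1^{2} = 1$)
$M = 8$ ($M = 2 - \left(-1\right) 2 \left(2 + 1\right) = 2 - \left(-2\right) 3 = 2 - -6 = 2 + 6 = 8$)
$\left(M - 144\right) \left(q + t\right)^{2} = \left(8 - 144\right) \left(1 + \frac{3}{8}\right)^{2} = - 136 \left(\frac{11}{8}\right)^{2} = \left(-136\right) \frac{121}{64} = - \frac{2057}{8}$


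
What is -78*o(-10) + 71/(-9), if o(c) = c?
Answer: 6949/9 ≈ 772.11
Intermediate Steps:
-78*o(-10) + 71/(-9) = -78*(-10) + 71/(-9) = 780 + 71*(-⅑) = 780 - 71/9 = 6949/9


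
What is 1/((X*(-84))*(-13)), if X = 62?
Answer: 1/67704 ≈ 1.4770e-5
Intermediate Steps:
1/((X*(-84))*(-13)) = 1/((62*(-84))*(-13)) = 1/(-5208*(-13)) = 1/67704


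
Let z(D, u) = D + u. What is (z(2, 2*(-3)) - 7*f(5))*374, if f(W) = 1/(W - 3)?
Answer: -2805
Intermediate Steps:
f(W) = 1/(-3 + W)
(z(2, 2*(-3)) - 7*f(5))*374 = ((2 + 2*(-3)) - 7/(-3 + 5))*374 = ((2 - 6) - 7/2)*374 = (-4 - 7*½)*374 = (-4 - 7/2)*374 = -15/2*374 = -2805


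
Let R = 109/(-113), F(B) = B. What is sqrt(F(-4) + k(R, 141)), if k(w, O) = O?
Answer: sqrt(137) ≈ 11.705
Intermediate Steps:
R = -109/113 (R = 109*(-1/113) = -109/113 ≈ -0.96460)
sqrt(F(-4) + k(R, 141)) = sqrt(-4 + 141) = sqrt(137)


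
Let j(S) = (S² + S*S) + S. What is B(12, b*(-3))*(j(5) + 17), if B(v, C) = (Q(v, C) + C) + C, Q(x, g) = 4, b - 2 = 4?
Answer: -2304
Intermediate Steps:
b = 6 (b = 2 + 4 = 6)
B(v, C) = 4 + 2*C (B(v, C) = (4 + C) + C = 4 + 2*C)
j(S) = S + 2*S² (j(S) = (S² + S²) + S = 2*S² + S = S + 2*S²)
B(12, b*(-3))*(j(5) + 17) = (4 + 2*(6*(-3)))*(5*(1 + 2*5) + 17) = (4 + 2*(-18))*(5*(1 + 10) + 17) = (4 - 36)*(5*11 + 17) = -32*(55 + 17) = -32*72 = -2304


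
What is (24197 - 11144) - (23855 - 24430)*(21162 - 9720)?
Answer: 6592203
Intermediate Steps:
(24197 - 11144) - (23855 - 24430)*(21162 - 9720) = 13053 - (-575)*11442 = 13053 - 1*(-6579150) = 13053 + 6579150 = 6592203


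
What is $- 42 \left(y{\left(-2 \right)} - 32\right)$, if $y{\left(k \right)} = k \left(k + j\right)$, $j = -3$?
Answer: $924$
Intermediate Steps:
$y{\left(k \right)} = k \left(-3 + k\right)$ ($y{\left(k \right)} = k \left(k - 3\right) = k \left(-3 + k\right)$)
$- 42 \left(y{\left(-2 \right)} - 32\right) = - 42 \left(- 2 \left(-3 - 2\right) - 32\right) = - 42 \left(\left(-2\right) \left(-5\right) - 32\right) = - 42 \left(10 - 32\right) = \left(-42\right) \left(-22\right) = 924$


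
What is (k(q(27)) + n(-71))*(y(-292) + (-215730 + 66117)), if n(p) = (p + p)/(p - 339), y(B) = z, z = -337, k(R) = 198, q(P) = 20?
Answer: -1219423390/41 ≈ -2.9742e+7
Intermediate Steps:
y(B) = -337
n(p) = 2*p/(-339 + p) (n(p) = (2*p)/(-339 + p) = 2*p/(-339 + p))
(k(q(27)) + n(-71))*(y(-292) + (-215730 + 66117)) = (198 + 2*(-71)/(-339 - 71))*(-337 + (-215730 + 66117)) = (198 + 2*(-71)/(-410))*(-337 - 149613) = (198 + 2*(-71)*(-1/410))*(-149950) = (198 + 71/205)*(-149950) = (40661/205)*(-149950) = -1219423390/41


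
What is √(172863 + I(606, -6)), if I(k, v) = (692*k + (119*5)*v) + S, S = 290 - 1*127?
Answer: 2*√147202 ≈ 767.34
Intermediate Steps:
S = 163 (S = 290 - 127 = 163)
I(k, v) = 163 + 595*v + 692*k (I(k, v) = (692*k + (119*5)*v) + 163 = (692*k + 595*v) + 163 = (595*v + 692*k) + 163 = 163 + 595*v + 692*k)
√(172863 + I(606, -6)) = √(172863 + (163 + 595*(-6) + 692*606)) = √(172863 + (163 - 3570 + 419352)) = √(172863 + 415945) = √588808 = 2*√147202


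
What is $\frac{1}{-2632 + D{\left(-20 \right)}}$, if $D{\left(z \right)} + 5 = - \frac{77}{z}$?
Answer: $- \frac{20}{52663} \approx -0.00037977$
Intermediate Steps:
$D{\left(z \right)} = -5 - \frac{77}{z}$
$\frac{1}{-2632 + D{\left(-20 \right)}} = \frac{1}{-2632 - \left(5 + \frac{77}{-20}\right)} = \frac{1}{-2632 - \frac{23}{20}} = \frac{1}{- \frac{52663}{20}} = - \frac{20}{52663}$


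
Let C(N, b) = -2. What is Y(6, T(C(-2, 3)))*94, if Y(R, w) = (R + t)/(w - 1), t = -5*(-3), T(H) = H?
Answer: -658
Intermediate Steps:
t = 15 (t = -1*(-15) = 15)
Y(R, w) = (15 + R)/(-1 + w) (Y(R, w) = (R + 15)/(w - 1) = (15 + R)/(-1 + w))
Y(6, T(C(-2, 3)))*94 = ((15 + 6)/(-1 - 2))*94 = (21/(-3))*94 = -⅓*21*94 = -7*94 = -658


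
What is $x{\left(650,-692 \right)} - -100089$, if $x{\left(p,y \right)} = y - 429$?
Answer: $98968$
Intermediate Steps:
$x{\left(p,y \right)} = -429 + y$
$x{\left(650,-692 \right)} - -100089 = \left(-429 - 692\right) - -100089 = -1121 + 100089 = 98968$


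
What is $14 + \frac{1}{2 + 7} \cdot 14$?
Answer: $\frac{140}{9} \approx 15.556$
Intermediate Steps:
$14 + \frac{1}{2 + 7} \cdot 14 = 14 + \frac{1}{9} \cdot 14 = 14 + \frac{14}{9} = \frac{140}{9}$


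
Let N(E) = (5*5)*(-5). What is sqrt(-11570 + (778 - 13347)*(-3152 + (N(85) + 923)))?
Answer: 4*sqrt(1848491) ≈ 5438.4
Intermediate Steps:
N(E) = -125 (N(E) = 25*(-5) = -125)
sqrt(-11570 + (778 - 13347)*(-3152 + (N(85) + 923))) = sqrt(-11570 + (778 - 13347)*(-3152 + (-125 + 923))) = sqrt(-11570 - 12569*(-3152 + 798)) = sqrt(-11570 - 12569*(-2354)) = sqrt(-11570 + 29587426) = sqrt(29575856) = 4*sqrt(1848491)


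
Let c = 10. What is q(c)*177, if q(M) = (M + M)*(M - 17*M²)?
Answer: -5982600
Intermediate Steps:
q(M) = 2*M*(M - 17*M²) (q(M) = (2*M)*(M - 17*M²) = 2*M*(M - 17*M²))
q(c)*177 = (10²*(2 - 34*10))*177 = (100*(2 - 340))*177 = (100*(-338))*177 = -33800*177 = -5982600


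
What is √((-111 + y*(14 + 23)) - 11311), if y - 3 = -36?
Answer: I*√12643 ≈ 112.44*I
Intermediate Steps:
y = -33 (y = 3 - 36 = -33)
√((-111 + y*(14 + 23)) - 11311) = √((-111 - 33*(14 + 23)) - 11311) = √((-111 - 33*37) - 11311) = √((-111 - 1221) - 11311) = √(-1332 - 11311) = √(-12643) = I*√12643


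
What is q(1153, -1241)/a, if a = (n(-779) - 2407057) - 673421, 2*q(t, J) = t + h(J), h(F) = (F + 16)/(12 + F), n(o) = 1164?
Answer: -236377/1261492302 ≈ -0.00018738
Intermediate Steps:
h(F) = (16 + F)/(12 + F)
q(t, J) = t/2 + (16 + J)/(2*(12 + J)) (q(t, J) = (t + (16 + J)/(12 + J))/2 = t/2 + (16 + J)/(2*(12 + J)))
a = -3079314 (a = (1164 - 2407057) - 673421 = -2405893 - 673421 = -3079314)
q(1153, -1241)/a = ((16 - 1241 + 1153*(12 - 1241))/(2*(12 - 1241)))/(-3079314) = ((½)*(16 - 1241 + 1153*(-1229))/(-1229))*(-1/3079314) = ((½)*(-1/1229)*(16 - 1241 - 1417037))*(-1/3079314) = ((½)*(-1/1229)*(-1418262))*(-1/3079314) = (709131/1229)*(-1/3079314) = -236377/1261492302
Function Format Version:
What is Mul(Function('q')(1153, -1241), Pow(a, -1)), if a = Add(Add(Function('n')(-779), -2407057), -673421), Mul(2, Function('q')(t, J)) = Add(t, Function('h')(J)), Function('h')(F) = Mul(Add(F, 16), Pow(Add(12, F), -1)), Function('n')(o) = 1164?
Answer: Rational(-236377, 1261492302) ≈ -0.00018738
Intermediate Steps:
Function('h')(F) = Mul(Pow(Add(12, F), -1), Add(16, F)) (Function('h')(F) = Mul(Add(16, F), Pow(Add(12, F), -1)) = Mul(Pow(Add(12, F), -1), Add(16, F)))
Function('q')(t, J) = Add(Mul(Rational(1, 2), t), Mul(Rational(1, 2), Pow(Add(12, J), -1), Add(16, J))) (Function('q')(t, J) = Mul(Rational(1, 2), Add(t, Mul(Pow(Add(12, J), -1), Add(16, J)))) = Add(Mul(Rational(1, 2), t), Mul(Rational(1, 2), Pow(Add(12, J), -1), Add(16, J))))
a = -3079314 (a = Add(Add(1164, -2407057), -673421) = Add(-2405893, -673421) = -3079314)
Mul(Function('q')(1153, -1241), Pow(a, -1)) = Mul(Mul(Rational(1, 2), Pow(Add(12, -1241), -1), Add(16, -1241, Mul(1153, Add(12, -1241)))), Pow(-3079314, -1)) = Mul(Mul(Rational(1, 2), Pow(-1229, -1), Add(16, -1241, Mul(1153, -1229))), Rational(-1, 3079314)) = Mul(Mul(Rational(1, 2), Rational(-1, 1229), Add(16, -1241, -1417037)), Rational(-1, 3079314)) = Mul(Mul(Rational(1, 2), Rational(-1, 1229), -1418262), Rational(-1, 3079314)) = Mul(Rational(709131, 1229), Rational(-1, 3079314)) = Rational(-236377, 1261492302)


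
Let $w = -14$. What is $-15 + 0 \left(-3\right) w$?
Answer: $-15$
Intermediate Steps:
$-15 + 0 \left(-3\right) w = -15 + 0 \left(-3\right) \left(-14\right) = -15 + 0 \left(-14\right) = -15 + 0 = -15$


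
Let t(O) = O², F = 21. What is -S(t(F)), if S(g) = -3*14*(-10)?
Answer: -420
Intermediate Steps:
S(g) = 420 (S(g) = -42*(-10) = 420)
-S(t(F)) = -1*420 = -420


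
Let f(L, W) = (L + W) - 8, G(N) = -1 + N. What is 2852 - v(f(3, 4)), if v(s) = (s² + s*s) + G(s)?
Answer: 2852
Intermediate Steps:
f(L, W) = -8 + L + W
v(s) = -1 + s + 2*s² (v(s) = (s² + s*s) + (-1 + s) = (s² + s²) + (-1 + s) = 2*s² + (-1 + s) = -1 + s + 2*s²)
2852 - v(f(3, 4)) = 2852 - (-1 + (-8 + 3 + 4) + 2*(-8 + 3 + 4)²) = 2852 - (-1 - 1 + 2*(-1)²) = 2852 - (-1 - 1 + 2*1) = 2852 - (-1 - 1 + 2) = 2852 - 1*0 = 2852 + 0 = 2852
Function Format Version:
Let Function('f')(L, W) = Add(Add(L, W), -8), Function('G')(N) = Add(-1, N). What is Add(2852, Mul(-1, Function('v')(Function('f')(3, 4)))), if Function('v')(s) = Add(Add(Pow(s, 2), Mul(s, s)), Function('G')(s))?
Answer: 2852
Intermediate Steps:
Function('f')(L, W) = Add(-8, L, W)
Function('v')(s) = Add(-1, s, Mul(2, Pow(s, 2))) (Function('v')(s) = Add(Add(Pow(s, 2), Mul(s, s)), Add(-1, s)) = Add(Add(Pow(s, 2), Pow(s, 2)), Add(-1, s)) = Add(Mul(2, Pow(s, 2)), Add(-1, s)) = Add(-1, s, Mul(2, Pow(s, 2))))
Add(2852, Mul(-1, Function('v')(Function('f')(3, 4)))) = Add(2852, Mul(-1, Add(-1, Add(-8, 3, 4), Mul(2, Pow(Add(-8, 3, 4), 2))))) = Add(2852, Mul(-1, Add(-1, -1, Mul(2, Pow(-1, 2))))) = Add(2852, Mul(-1, Add(-1, -1, Mul(2, 1)))) = Add(2852, Mul(-1, Add(-1, -1, 2))) = Add(2852, Mul(-1, 0)) = Add(2852, 0) = 2852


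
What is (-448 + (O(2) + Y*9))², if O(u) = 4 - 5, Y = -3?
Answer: 226576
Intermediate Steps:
O(u) = -1
(-448 + (O(2) + Y*9))² = (-448 + (-1 - 3*9))² = (-448 + (-1 - 27))² = (-448 - 28)² = (-476)² = 226576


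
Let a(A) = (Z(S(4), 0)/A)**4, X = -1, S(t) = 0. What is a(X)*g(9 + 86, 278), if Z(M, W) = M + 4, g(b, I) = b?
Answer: 24320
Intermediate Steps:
Z(M, W) = 4 + M
a(A) = 256/A**4 (a(A) = ((4 + 0)/A)**4 = (4/A)**4 = 256/A**4)
a(X)*g(9 + 86, 278) = (256/(-1)**4)*(9 + 86) = (256*1)*95 = 256*95 = 24320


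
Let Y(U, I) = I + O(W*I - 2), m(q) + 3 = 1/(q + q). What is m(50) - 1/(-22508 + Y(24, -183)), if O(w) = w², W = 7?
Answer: -242698051/81169900 ≈ -2.9900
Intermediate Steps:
m(q) = -3 + 1/(2*q) (m(q) = -3 + 1/(q + q) = -3 + 1/(2*q))
Y(U, I) = I + (-2 + 7*I)² (Y(U, I) = I + (7*I - 2)² = I + (-2 + 7*I)²)
m(50) - 1/(-22508 + Y(24, -183)) = (-3 + (½)/50) - 1/(-22508 + (-183 + (-2 + 7*(-183))²)) = (-3 + (½)*(1/50)) - 1/(-22508 + (-183 + (-2 - 1281)²)) = (-3 + 1/100) - 1/(-22508 + (-183 + (-1283)²)) = -299/100 - 1/(-22508 + (-183 + 1646089)) = -299/100 - 1/(-22508 + 1645906) = -299/100 - 1/1623398 = -242698051/81169900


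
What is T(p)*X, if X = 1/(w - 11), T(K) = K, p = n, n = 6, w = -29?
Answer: -3/20 ≈ -0.15000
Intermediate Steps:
p = 6
X = -1/40 (X = 1/(-29 - 11) = 1/(-40) = -1/40 ≈ -0.025000)
T(p)*X = 6*(-1/40) = -3/20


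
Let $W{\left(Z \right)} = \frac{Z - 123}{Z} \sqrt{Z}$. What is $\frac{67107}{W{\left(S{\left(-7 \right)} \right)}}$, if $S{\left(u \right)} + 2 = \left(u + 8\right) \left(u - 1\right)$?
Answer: $- \frac{67107 i \sqrt{10}}{133} \approx - 1595.6 i$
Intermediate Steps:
$S{\left(u \right)} = -2 + \left(-1 + u\right) \left(8 + u\right)$ ($S{\left(u \right)} = -2 + \left(u + 8\right) \left(u - 1\right) = -2 + \left(8 + u\right) \left(-1 + u\right) = -2 + \left(-1 + u\right) \left(8 + u\right)$)
$W{\left(Z \right)} = \frac{-123 + Z}{\sqrt{Z}}$ ($W{\left(Z \right)} = \frac{-123 + Z}{Z} \sqrt{Z} = \frac{-123 + Z}{\sqrt{Z}}$)
$\frac{67107}{W{\left(S{\left(-7 \right)} \right)}} = \frac{67107}{\frac{1}{\sqrt{-10 + \left(-7\right)^{2} + 7 \left(-7\right)}} \left(-123 + \left(-10 + \left(-7\right)^{2} + 7 \left(-7\right)\right)\right)} = \frac{67107}{\frac{1}{\sqrt{-10 + 49 - 49}} \left(-123 - 10\right)} = \frac{67107}{\frac{1}{\sqrt{-10}} \left(-123 - 10\right)} = \frac{67107}{- \frac{i \sqrt{10}}{10} \left(-133\right)} = \frac{67107}{\frac{133}{10} i \sqrt{10}} = 67107 \left(- \frac{i \sqrt{10}}{133}\right) = - \frac{67107 i \sqrt{10}}{133}$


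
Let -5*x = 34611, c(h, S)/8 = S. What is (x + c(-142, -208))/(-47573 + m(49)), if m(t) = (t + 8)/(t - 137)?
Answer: 3777928/20932405 ≈ 0.18048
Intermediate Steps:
c(h, S) = 8*S
x = -34611/5 (x = -1/5*34611 = -34611/5 ≈ -6922.2)
m(t) = (8 + t)/(-137 + t)
(x + c(-142, -208))/(-47573 + m(49)) = (-34611/5 + 8*(-208))/(-47573 + (8 + 49)/(-137 + 49)) = (-34611/5 - 1664)/(-47573 + 57/(-88)) = -42931/(5*(-47573 - 1/88*57)) = -42931/(5*(-47573 - 57/88)) = -42931/(5*(-4186481/88)) = -42931/5*(-88/4186481) = 3777928/20932405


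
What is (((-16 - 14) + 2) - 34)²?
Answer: 3844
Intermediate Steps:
(((-16 - 14) + 2) - 34)² = ((-30 + 2) - 34)² = (-28 - 34)² = (-62)² = 3844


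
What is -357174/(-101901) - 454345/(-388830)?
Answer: 12345211751/2641477722 ≈ 4.6736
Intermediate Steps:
-357174/(-101901) - 454345/(-388830) = -357174*(-1/101901) - 454345*(-1/388830) = 119058/33967 + 90869/77766 = 12345211751/2641477722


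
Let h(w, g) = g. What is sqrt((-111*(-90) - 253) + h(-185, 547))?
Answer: 2*sqrt(2571) ≈ 101.41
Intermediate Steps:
sqrt((-111*(-90) - 253) + h(-185, 547)) = sqrt((-111*(-90) - 253) + 547) = sqrt((9990 - 253) + 547) = sqrt(9737 + 547) = sqrt(10284) = 2*sqrt(2571)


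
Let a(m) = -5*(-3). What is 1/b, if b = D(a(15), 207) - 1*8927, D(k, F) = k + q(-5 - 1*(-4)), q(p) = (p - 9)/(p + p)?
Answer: -1/8907 ≈ -0.00011227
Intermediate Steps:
a(m) = 15
q(p) = (-9 + p)/(2*p) (q(p) = (-9 + p)/((2*p)) = (-9 + p)*(1/(2*p)) = (-9 + p)/(2*p))
D(k, F) = 5 + k (D(k, F) = k + (-9 + (-5 - 1*(-4)))/(2*(-5 - 1*(-4))) = k + (-9 + (-5 + 4))/(2*(-5 + 4)) = k + (½)*(-9 - 1)/(-1) = k + (½)*(-1)*(-10) = k + 5 = 5 + k)
b = -8907 (b = (5 + 15) - 1*8927 = 20 - 8927 = -8907)
1/b = 1/(-8907) = -1/8907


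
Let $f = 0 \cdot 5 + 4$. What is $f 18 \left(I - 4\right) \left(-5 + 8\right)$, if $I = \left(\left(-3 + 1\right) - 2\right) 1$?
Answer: $-1728$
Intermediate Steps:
$I = -4$ ($I = \left(-2 - 2\right) 1 = \left(-4\right) 1 = -4$)
$f = 4$ ($f = 0 + 4 = 4$)
$f 18 \left(I - 4\right) \left(-5 + 8\right) = 4 \cdot 18 \left(-4 - 4\right) \left(-5 + 8\right) = 72 \left(\left(-8\right) 3\right) = 72 \left(-24\right) = -1728$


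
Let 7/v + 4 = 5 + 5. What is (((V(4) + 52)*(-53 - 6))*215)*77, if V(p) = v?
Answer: -311581655/6 ≈ -5.1930e+7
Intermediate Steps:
v = 7/6 (v = 7/(-4 + (5 + 5)) = 7/(-4 + 10) = 7/6 ≈ 1.1667)
V(p) = 7/6
(((V(4) + 52)*(-53 - 6))*215)*77 = (((7/6 + 52)*(-53 - 6))*215)*77 = (((319/6)*(-59))*215)*77 = -18821/6*215*77 = -4046515/6*77 = -311581655/6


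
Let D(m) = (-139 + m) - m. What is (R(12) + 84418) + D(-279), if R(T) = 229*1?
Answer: 84508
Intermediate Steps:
R(T) = 229
D(m) = -139
(R(12) + 84418) + D(-279) = (229 + 84418) - 139 = 84647 - 139 = 84508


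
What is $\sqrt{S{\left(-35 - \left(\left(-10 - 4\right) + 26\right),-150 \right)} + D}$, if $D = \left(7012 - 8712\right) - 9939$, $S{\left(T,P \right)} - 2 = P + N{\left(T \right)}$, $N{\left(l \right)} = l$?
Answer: $i \sqrt{11834} \approx 108.78 i$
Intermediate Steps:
$S{\left(T,P \right)} = 2 + P + T$ ($S{\left(T,P \right)} = 2 + \left(P + T\right) = 2 + P + T$)
$D = -11639$ ($D = -1700 - 9939 = -11639$)
$\sqrt{S{\left(-35 - \left(\left(-10 - 4\right) + 26\right),-150 \right)} + D} = \sqrt{\left(2 - 150 - 47\right) - 11639} = \sqrt{-195 - 11639} = \sqrt{-11834} = i \sqrt{11834}$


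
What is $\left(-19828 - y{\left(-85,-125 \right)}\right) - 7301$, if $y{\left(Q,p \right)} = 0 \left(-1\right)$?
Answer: $-27129$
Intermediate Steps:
$y{\left(Q,p \right)} = 0$
$\left(-19828 - y{\left(-85,-125 \right)}\right) - 7301 = \left(-19828 - 0\right) - 7301 = \left(-19828 + 0\right) - 7301 = -19828 - 7301 = -27129$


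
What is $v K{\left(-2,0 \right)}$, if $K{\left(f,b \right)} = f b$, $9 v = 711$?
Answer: $0$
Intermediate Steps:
$v = 79$ ($v = \frac{1}{9} \cdot 711 = 79$)
$K{\left(f,b \right)} = b f$
$v K{\left(-2,0 \right)} = 79 \cdot 0 \left(-2\right) = 79 \cdot 0 = 0$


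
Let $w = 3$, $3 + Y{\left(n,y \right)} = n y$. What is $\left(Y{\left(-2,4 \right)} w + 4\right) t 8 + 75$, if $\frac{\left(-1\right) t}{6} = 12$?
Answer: $16779$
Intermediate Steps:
$Y{\left(n,y \right)} = -3 + n y$
$t = -72$ ($t = \left(-6\right) 12 = -72$)
$\left(Y{\left(-2,4 \right)} w + 4\right) t 8 + 75 = \left(\left(-3 - 8\right) 3 + 4\right) \left(\left(-72\right) 8\right) + 75 = \left(\left(-3 - 8\right) 3 + 4\right) \left(-576\right) + 75 = \left(\left(-11\right) 3 + 4\right) \left(-576\right) + 75 = \left(-33 + 4\right) \left(-576\right) + 75 = \left(-29\right) \left(-576\right) + 75 = 16704 + 75 = 16779$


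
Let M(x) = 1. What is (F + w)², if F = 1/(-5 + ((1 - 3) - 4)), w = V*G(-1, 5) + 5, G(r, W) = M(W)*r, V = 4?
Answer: 100/121 ≈ 0.82645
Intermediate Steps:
G(r, W) = r (G(r, W) = 1*r = r)
w = 1 (w = 4*(-1) + 5 = -4 + 5 = 1)
F = -1/11 (F = 1/(-5 + (-2 - 4)) = 1/(-5 - 6) = 1/(-11) = -1/11 ≈ -0.090909)
(F + w)² = (-1/11 + 1)² = (10/11)² = 100/121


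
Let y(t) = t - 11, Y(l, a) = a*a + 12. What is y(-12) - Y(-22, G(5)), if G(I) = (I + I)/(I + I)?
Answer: -36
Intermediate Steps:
G(I) = 1 (G(I) = (2*I)/((2*I)) = (2*I)*(1/(2*I)) = 1)
Y(l, a) = 12 + a² (Y(l, a) = a² + 12 = 12 + a²)
y(t) = -11 + t
y(-12) - Y(-22, G(5)) = (-11 - 12) - (12 + 1²) = -23 - (12 + 1) = -23 - 1*13 = -23 - 13 = -36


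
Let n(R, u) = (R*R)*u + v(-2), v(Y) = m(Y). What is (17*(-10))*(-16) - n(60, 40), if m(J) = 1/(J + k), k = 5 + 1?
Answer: -565121/4 ≈ -1.4128e+5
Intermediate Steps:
k = 6
m(J) = 1/(6 + J) (m(J) = 1/(J + 6) = 1/(6 + J))
v(Y) = 1/(6 + Y)
n(R, u) = ¼ + u*R² (n(R, u) = (R*R)*u + 1/(6 - 2) = R²*u + 1/4 = u*R² + ¼ = ¼ + u*R²)
(17*(-10))*(-16) - n(60, 40) = (17*(-10))*(-16) - (¼ + 40*60²) = -170*(-16) - (¼ + 40*3600) = 2720 - (¼ + 144000) = 2720 - 1*576001/4 = 2720 - 576001/4 = -565121/4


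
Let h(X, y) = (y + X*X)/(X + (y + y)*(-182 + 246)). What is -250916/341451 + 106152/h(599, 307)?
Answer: 361483089237278/30654446427 ≈ 11792.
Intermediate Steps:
h(X, y) = (y + X²)/(X + 128*y) (h(X, y) = (y + X²)/(X + (2*y)*64) = (y + X²)/(X + 128*y))
-250916/341451 + 106152/h(599, 307) = -250916/341451 + 106152/(((307 + 599²)/(599 + 128*307))) = -250916*1/341451 + 106152/(((307 + 358801)/(599 + 39296))) = -250916/341451 + 106152/((359108/39895)) = -250916/341451 + 106152/(((1/39895)*359108)) = -250916/341451 + 106152/(359108/39895) = -250916/341451 + 106152*(39895/359108) = -250916/341451 + 1058733510/89777 = 361483089237278/30654446427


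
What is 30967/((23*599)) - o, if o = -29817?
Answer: 410819776/13777 ≈ 29819.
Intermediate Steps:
30967/((23*599)) - o = 30967/((23*599)) - 1*(-29817) = 30967/13777 + 29817 = 410819776/13777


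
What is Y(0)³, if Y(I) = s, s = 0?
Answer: 0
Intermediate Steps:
Y(I) = 0
Y(0)³ = 0³ = 0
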